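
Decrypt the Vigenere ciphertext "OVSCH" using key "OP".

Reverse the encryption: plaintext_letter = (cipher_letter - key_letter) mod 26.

Step 1: Extend key: OPOPO
Step 2: Decrypt each letter (c - k) mod 26:
  O(14) - O(14) = (14-14) mod 26 = 0 = A
  V(21) - P(15) = (21-15) mod 26 = 6 = G
  S(18) - O(14) = (18-14) mod 26 = 4 = E
  C(2) - P(15) = (2-15) mod 26 = 13 = N
  H(7) - O(14) = (7-14) mod 26 = 19 = T
Plaintext: AGENT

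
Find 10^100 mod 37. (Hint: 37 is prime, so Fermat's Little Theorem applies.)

Step 1: Since 37 is prime, by Fermat's Little Theorem: 10^36 = 1 (mod 37).
Step 2: Reduce exponent: 100 mod 36 = 28.
Step 3: So 10^100 = 10^28 (mod 37).
Step 4: 10^28 mod 37 = 10.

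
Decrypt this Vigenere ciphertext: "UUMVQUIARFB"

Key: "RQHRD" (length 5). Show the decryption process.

Step 1: Key 'RQHRD' has length 5. Extended key: RQHRDRQHRDR
Step 2: Decrypt each position:
  U(20) - R(17) = 3 = D
  U(20) - Q(16) = 4 = E
  M(12) - H(7) = 5 = F
  V(21) - R(17) = 4 = E
  Q(16) - D(3) = 13 = N
  U(20) - R(17) = 3 = D
  I(8) - Q(16) = 18 = S
  A(0) - H(7) = 19 = T
  R(17) - R(17) = 0 = A
  F(5) - D(3) = 2 = C
  B(1) - R(17) = 10 = K
Plaintext: DEFENDSTACK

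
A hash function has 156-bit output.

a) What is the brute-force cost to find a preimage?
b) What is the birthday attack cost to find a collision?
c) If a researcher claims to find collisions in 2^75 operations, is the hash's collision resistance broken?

Step 1: Preimage resistance requires brute-force of 2^156 operations.
Step 2: Collision resistance (birthday bound) = 2^(156/2) = 2^78.
Step 3: The claimed attack costs 2^75 operations.
Step 4: Since 2^75 < 2^78, the claimed attack beats the generic birthday bound, so collision resistance is broken.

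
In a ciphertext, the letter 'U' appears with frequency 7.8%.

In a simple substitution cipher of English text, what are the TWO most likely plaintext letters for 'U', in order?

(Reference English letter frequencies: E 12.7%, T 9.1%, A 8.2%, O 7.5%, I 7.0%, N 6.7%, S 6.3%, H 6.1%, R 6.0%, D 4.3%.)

Step 1: Observed frequency of 'U' is 7.8%.
Step 2: Compute distances to each reference frequency and sort:
  O (7.5%): difference = 0.3% <-- BEST
  A (8.2%): difference = 0.4% <-- RUNNER-UP
  I (7.0%): difference = 0.8%
  N (6.7%): difference = 1.1%
  T (9.1%): difference = 1.3%
Step 3: Most likely is 'O' (7.5%, diff 0.3%); second most likely is 'A' (8.2%, diff 0.4%).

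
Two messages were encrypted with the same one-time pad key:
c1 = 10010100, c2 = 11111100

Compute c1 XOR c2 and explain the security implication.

Step 1: c1 XOR c2 = (m1 XOR k) XOR (m2 XOR k).
Step 2: By XOR associativity/commutativity: = m1 XOR m2 XOR k XOR k = m1 XOR m2.
Step 3: 10010100 XOR 11111100 = 01101000 = 104.
Step 4: The key cancels out! An attacker learns m1 XOR m2 = 104, revealing the relationship between plaintexts.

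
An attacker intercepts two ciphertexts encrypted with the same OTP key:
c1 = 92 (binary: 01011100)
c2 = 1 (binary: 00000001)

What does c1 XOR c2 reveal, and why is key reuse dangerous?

Step 1: c1 XOR c2 = (m1 XOR k) XOR (m2 XOR k).
Step 2: By XOR associativity/commutativity: = m1 XOR m2 XOR k XOR k = m1 XOR m2.
Step 3: 01011100 XOR 00000001 = 01011101 = 93.
Step 4: The key cancels out! An attacker learns m1 XOR m2 = 93, revealing the relationship between plaintexts.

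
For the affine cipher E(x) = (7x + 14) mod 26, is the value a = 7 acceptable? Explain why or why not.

Step 1: Compute gcd(7, 26).
Step 2: gcd(7, 26) = 1.
Since gcd = 1, 7 is coprime with 26, so it is a valid key.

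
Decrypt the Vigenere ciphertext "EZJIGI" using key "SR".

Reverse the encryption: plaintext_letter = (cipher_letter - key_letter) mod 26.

Step 1: Extend key: SRSRSR
Step 2: Decrypt each letter (c - k) mod 26:
  E(4) - S(18) = (4-18) mod 26 = 12 = M
  Z(25) - R(17) = (25-17) mod 26 = 8 = I
  J(9) - S(18) = (9-18) mod 26 = 17 = R
  I(8) - R(17) = (8-17) mod 26 = 17 = R
  G(6) - S(18) = (6-18) mod 26 = 14 = O
  I(8) - R(17) = (8-17) mod 26 = 17 = R
Plaintext: MIRROR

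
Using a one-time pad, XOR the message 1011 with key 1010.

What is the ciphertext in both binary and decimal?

Step 1: Write out the XOR operation bit by bit:
  Message: 1011
  Key:     1010
  XOR:     0001
Step 2: Convert to decimal: 0001 = 1.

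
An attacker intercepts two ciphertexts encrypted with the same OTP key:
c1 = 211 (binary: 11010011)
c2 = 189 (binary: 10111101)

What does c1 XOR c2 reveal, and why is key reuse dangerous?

Step 1: c1 XOR c2 = (m1 XOR k) XOR (m2 XOR k).
Step 2: By XOR associativity/commutativity: = m1 XOR m2 XOR k XOR k = m1 XOR m2.
Step 3: 11010011 XOR 10111101 = 01101110 = 110.
Step 4: The key cancels out! An attacker learns m1 XOR m2 = 110, revealing the relationship between plaintexts.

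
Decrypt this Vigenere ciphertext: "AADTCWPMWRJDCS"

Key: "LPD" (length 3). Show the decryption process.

Step 1: Key 'LPD' has length 3. Extended key: LPDLPDLPDLPDLP
Step 2: Decrypt each position:
  A(0) - L(11) = 15 = P
  A(0) - P(15) = 11 = L
  D(3) - D(3) = 0 = A
  T(19) - L(11) = 8 = I
  C(2) - P(15) = 13 = N
  W(22) - D(3) = 19 = T
  P(15) - L(11) = 4 = E
  M(12) - P(15) = 23 = X
  W(22) - D(3) = 19 = T
  R(17) - L(11) = 6 = G
  J(9) - P(15) = 20 = U
  D(3) - D(3) = 0 = A
  C(2) - L(11) = 17 = R
  S(18) - P(15) = 3 = D
Plaintext: PLAINTEXTGUARD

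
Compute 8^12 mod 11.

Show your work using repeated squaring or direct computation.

Step 1: Compute 8^12 mod 11 step by step, reducing modulo 11 at each step.
  8^1 mod 11 = 8
  8^2 mod 11 = (8 * 8) mod 11 = 9
  8^3 mod 11 = (9 * 8) mod 11 = 6
  8^4 mod 11 = (6 * 8) mod 11 = 4
  8^5 mod 11 = (4 * 8) mod 11 = 10
  8^6 mod 11 = (10 * 8) mod 11 = 3
  8^7 mod 11 = (3 * 8) mod 11 = 2
  8^8 mod 11 = (2 * 8) mod 11 = 5
  8^9 mod 11 = (5 * 8) mod 11 = 7
  8^10 mod 11 = (7 * 8) mod 11 = 1
  8^11 mod 11 = (1 * 8) mod 11 = 8
  8^12 mod 11 = (8 * 8) mod 11 = 9
Step 2: Result = 9.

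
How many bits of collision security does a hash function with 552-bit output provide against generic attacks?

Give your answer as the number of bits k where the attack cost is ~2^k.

Step 1: The hash has a 552-bit output.
Step 2: Collision resistance means it should be infeasible to find any x != y with h(x) = h(y).
By the birthday bound, a generic collision search succeeds after about sqrt(2^552) = 2^(552/2) = 2^276 evaluations.
Step 3: Security level = 276 bits.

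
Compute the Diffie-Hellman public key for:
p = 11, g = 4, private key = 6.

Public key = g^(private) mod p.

Step 1: A = g^a mod p = 4^6 mod 11.
  4^1 mod 11 = 4
  4^2 mod 11 = (4 * 4) mod 11 = 5
  4^3 mod 11 = (5 * 4) mod 11 = 9
  4^4 mod 11 = (9 * 4) mod 11 = 3
  4^5 mod 11 = (3 * 4) mod 11 = 1
  4^6 mod 11 = (1 * 4) mod 11 = 4
Result: A = 4.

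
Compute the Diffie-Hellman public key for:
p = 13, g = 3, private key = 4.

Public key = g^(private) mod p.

Step 1: A = g^a mod p = 3^4 mod 13.
  3^1 mod 13 = 3
  3^2 mod 13 = (3 * 3) mod 13 = 9
  3^3 mod 13 = (9 * 3) mod 13 = 1
  3^4 mod 13 = (1 * 3) mod 13 = 3
Result: A = 3.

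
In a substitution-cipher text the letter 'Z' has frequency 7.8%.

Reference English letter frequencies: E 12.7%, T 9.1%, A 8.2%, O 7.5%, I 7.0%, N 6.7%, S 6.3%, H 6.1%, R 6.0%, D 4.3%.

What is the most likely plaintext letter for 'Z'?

Step 1: The observed frequency is 7.8%.
Step 2: Compare with English frequencies:
  E: 12.7% (difference: 4.9%)
  T: 9.1% (difference: 1.3%)
  A: 8.2% (difference: 0.4%)
  O: 7.5% (difference: 0.3%) <-- closest
  I: 7.0% (difference: 0.8%)
  N: 6.7% (difference: 1.1%)
  S: 6.3% (difference: 1.5%)
  H: 6.1% (difference: 1.7%)
  R: 6.0% (difference: 1.8%)
  D: 4.3% (difference: 3.5%)
Step 3: 'Z' most likely represents 'O' (frequency 7.5%).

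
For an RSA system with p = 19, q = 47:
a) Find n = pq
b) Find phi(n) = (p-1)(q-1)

Step 1: n = p * q = 19 * 47 = 893.
Step 2: phi(n) = (p-1)(q-1) = 18 * 46 = 828.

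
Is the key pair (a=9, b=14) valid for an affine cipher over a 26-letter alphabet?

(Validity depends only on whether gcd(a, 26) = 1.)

Step 1: Compute gcd(9, 26).
Step 2: gcd(9, 26) = 1.
Since gcd = 1, 9 is coprime with 26, so it is a valid key.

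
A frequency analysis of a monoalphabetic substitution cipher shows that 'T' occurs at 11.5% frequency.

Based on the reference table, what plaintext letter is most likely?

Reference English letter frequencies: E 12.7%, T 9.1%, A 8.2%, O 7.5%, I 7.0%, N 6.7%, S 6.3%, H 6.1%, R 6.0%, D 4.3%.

Step 1: The observed frequency is 11.5%.
Step 2: Compare with English frequencies:
  E: 12.7% (difference: 1.2%) <-- closest
  T: 9.1% (difference: 2.4%)
  A: 8.2% (difference: 3.3%)
  O: 7.5% (difference: 4.0%)
  I: 7.0% (difference: 4.5%)
  N: 6.7% (difference: 4.8%)
  S: 6.3% (difference: 5.2%)
  H: 6.1% (difference: 5.4%)
  R: 6.0% (difference: 5.5%)
  D: 4.3% (difference: 7.2%)
Step 3: 'T' most likely represents 'E' (frequency 12.7%).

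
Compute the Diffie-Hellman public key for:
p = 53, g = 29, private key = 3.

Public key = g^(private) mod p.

Step 1: A = g^a mod p = 29^3 mod 53.
  29^1 mod 53 = 29
  29^2 mod 53 = (29 * 29) mod 53 = 46
  29^3 mod 53 = (46 * 29) mod 53 = 9
Result: A = 9.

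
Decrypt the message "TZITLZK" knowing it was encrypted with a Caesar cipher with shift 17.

Step 1: Reverse the shift by subtracting 17 from each letter position.
  T (position 19) -> position (19-17) mod 26 = 2 -> C
  Z (position 25) -> position (25-17) mod 26 = 8 -> I
  I (position 8) -> position (8-17) mod 26 = 17 -> R
  T (position 19) -> position (19-17) mod 26 = 2 -> C
  L (position 11) -> position (11-17) mod 26 = 20 -> U
  Z (position 25) -> position (25-17) mod 26 = 8 -> I
  K (position 10) -> position (10-17) mod 26 = 19 -> T
Decrypted message: CIRCUIT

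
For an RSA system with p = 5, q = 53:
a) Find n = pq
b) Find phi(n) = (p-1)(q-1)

Step 1: n = p * q = 5 * 53 = 265.
Step 2: phi(n) = (p-1)(q-1) = 4 * 52 = 208.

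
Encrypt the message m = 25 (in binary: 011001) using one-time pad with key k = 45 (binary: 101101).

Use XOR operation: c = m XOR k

Step 1: Write out the XOR operation bit by bit:
  Message: 011001
  Key:     101101
  XOR:     110100
Step 2: Convert to decimal: 110100 = 52.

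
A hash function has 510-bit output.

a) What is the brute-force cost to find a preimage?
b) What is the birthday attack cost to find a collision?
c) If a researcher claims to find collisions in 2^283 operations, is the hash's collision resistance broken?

Step 1: Preimage resistance requires brute-force of 2^510 operations.
Step 2: Collision resistance (birthday bound) = 2^(510/2) = 2^255.
Step 3: The claimed attack costs 2^283 operations.
Step 4: Since 2^283 >= 2^255, the claimed attack is no faster than the generic birthday attack, so this does not break collision resistance.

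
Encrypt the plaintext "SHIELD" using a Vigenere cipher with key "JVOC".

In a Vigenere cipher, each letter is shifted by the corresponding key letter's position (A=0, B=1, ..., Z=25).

Step 1: Repeat key to match plaintext length:
  Plaintext: SHIELD
  Key:       JVOCJV
Step 2: Encrypt each letter:
  S(18) + J(9) = (18+9) mod 26 = 1 = B
  H(7) + V(21) = (7+21) mod 26 = 2 = C
  I(8) + O(14) = (8+14) mod 26 = 22 = W
  E(4) + C(2) = (4+2) mod 26 = 6 = G
  L(11) + J(9) = (11+9) mod 26 = 20 = U
  D(3) + V(21) = (3+21) mod 26 = 24 = Y
Ciphertext: BCWGUY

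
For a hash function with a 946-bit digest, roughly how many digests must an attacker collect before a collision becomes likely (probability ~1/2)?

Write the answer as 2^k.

Step 1: The birthday paradox gives collision probability ~50% after sqrt(2^n) = 2^(n/2) hashes.
Step 2: For 946-bit output: 2^(946/2) = 2^473.
Step 3: Approximately 2^473 hash computations needed.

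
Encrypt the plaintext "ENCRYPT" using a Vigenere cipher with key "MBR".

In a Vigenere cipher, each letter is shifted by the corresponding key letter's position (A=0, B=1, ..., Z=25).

Step 1: Repeat key to match plaintext length:
  Plaintext: ENCRYPT
  Key:       MBRMBRM
Step 2: Encrypt each letter:
  E(4) + M(12) = (4+12) mod 26 = 16 = Q
  N(13) + B(1) = (13+1) mod 26 = 14 = O
  C(2) + R(17) = (2+17) mod 26 = 19 = T
  R(17) + M(12) = (17+12) mod 26 = 3 = D
  Y(24) + B(1) = (24+1) mod 26 = 25 = Z
  P(15) + R(17) = (15+17) mod 26 = 6 = G
  T(19) + M(12) = (19+12) mod 26 = 5 = F
Ciphertext: QOTDZGF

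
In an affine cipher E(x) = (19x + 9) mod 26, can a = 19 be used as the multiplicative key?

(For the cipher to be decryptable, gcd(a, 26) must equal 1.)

Step 1: Compute gcd(19, 26).
Step 2: gcd(19, 26) = 1.
Since gcd = 1, 19 is coprime with 26, so it is a valid key.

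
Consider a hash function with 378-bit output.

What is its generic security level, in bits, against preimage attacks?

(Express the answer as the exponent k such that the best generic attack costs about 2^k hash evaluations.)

Step 1: The hash has a 378-bit output.
Step 2: Preimage resistance means: given a digest h(x), it should be infeasible to find any input that hashes to it.
With a 378-bit output there are 2^378 possible digests, so a generic brute-force preimage search costs about 2^378 evaluations.
Step 3: Security level = 378 bits.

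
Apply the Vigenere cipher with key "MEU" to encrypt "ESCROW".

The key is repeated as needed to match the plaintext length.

Step 1: Repeat key to match plaintext length:
  Plaintext: ESCROW
  Key:       MEUMEU
Step 2: Encrypt each letter:
  E(4) + M(12) = (4+12) mod 26 = 16 = Q
  S(18) + E(4) = (18+4) mod 26 = 22 = W
  C(2) + U(20) = (2+20) mod 26 = 22 = W
  R(17) + M(12) = (17+12) mod 26 = 3 = D
  O(14) + E(4) = (14+4) mod 26 = 18 = S
  W(22) + U(20) = (22+20) mod 26 = 16 = Q
Ciphertext: QWWDSQ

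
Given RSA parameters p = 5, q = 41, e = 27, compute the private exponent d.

Step 1: n = 5 * 41 = 205.
Step 2: phi(n) = 4 * 40 = 160.
Step 3: Find d such that 27 * d = 1 (mod 160).
Step 4: d = 27^(-1) mod 160 = 83.
Verification: 27 * 83 = 2241 = 14 * 160 + 1.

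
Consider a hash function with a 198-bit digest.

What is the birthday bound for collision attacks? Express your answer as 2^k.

Step 1: The birthday paradox gives collision probability ~50% after sqrt(2^n) = 2^(n/2) hashes.
Step 2: For 198-bit output: 2^(198/2) = 2^99.
Step 3: Approximately 2^99 hash computations needed.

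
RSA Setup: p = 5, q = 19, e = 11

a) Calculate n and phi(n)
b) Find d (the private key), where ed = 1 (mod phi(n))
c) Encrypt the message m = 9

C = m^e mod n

Step 1: n = 5 * 19 = 95.
Step 2: phi(n) = (5-1)(19-1) = 4 * 18 = 72.
Step 3: Find d = 11^(-1) mod 72 = 59.
  Verify: 11 * 59 = 649 = 1 (mod 72).
Step 4: C = 9^11 mod 95 = 24.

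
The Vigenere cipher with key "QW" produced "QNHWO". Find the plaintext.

Step 1: Extend key: QWQWQ
Step 2: Decrypt each letter (c - k) mod 26:
  Q(16) - Q(16) = (16-16) mod 26 = 0 = A
  N(13) - W(22) = (13-22) mod 26 = 17 = R
  H(7) - Q(16) = (7-16) mod 26 = 17 = R
  W(22) - W(22) = (22-22) mod 26 = 0 = A
  O(14) - Q(16) = (14-16) mod 26 = 24 = Y
Plaintext: ARRAY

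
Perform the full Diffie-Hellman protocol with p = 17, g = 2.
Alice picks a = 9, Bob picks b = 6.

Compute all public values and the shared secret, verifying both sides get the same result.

Step 1: A = g^a mod p = 2^9 mod 17 = 2.
Step 2: B = g^b mod p = 2^6 mod 17 = 13.
Step 3: Alice computes s = B^a mod p = 13^9 mod 17 = 13.
Step 4: Bob computes s = A^b mod p = 2^6 mod 17 = 13.
Both sides agree: shared secret = 13.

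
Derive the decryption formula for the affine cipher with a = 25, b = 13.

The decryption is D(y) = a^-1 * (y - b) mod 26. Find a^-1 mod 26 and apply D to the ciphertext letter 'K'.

Step 1: Find a^-1, the modular inverse of 25 mod 26.
Step 2: We need 25 * a^-1 = 1 (mod 26).
Step 3: 25 * 25 = 625 = 24 * 26 + 1, so a^-1 = 25.
Step 4: D(y) = 25(y - 13) mod 26.
Step 5: Apply to 'K' (y = 10): D(10) = 25 * (10 - 13) mod 26 = 25 * -3 mod 26 = 3 -> 'D'.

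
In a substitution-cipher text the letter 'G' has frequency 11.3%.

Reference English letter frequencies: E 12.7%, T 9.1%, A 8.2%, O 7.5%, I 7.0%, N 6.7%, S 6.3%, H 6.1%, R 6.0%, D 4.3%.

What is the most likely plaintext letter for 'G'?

Step 1: The observed frequency is 11.3%.
Step 2: Compare with English frequencies:
  E: 12.7% (difference: 1.4%) <-- closest
  T: 9.1% (difference: 2.2%)
  A: 8.2% (difference: 3.1%)
  O: 7.5% (difference: 3.8%)
  I: 7.0% (difference: 4.3%)
  N: 6.7% (difference: 4.6%)
  S: 6.3% (difference: 5.0%)
  H: 6.1% (difference: 5.2%)
  R: 6.0% (difference: 5.3%)
  D: 4.3% (difference: 7.0%)
Step 3: 'G' most likely represents 'E' (frequency 12.7%).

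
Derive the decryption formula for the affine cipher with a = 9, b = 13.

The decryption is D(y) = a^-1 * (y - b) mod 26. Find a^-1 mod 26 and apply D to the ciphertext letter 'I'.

Step 1: Find a^-1, the modular inverse of 9 mod 26.
Step 2: We need 9 * a^-1 = 1 (mod 26).
Step 3: 9 * 3 = 27 = 1 * 26 + 1, so a^-1 = 3.
Step 4: D(y) = 3(y - 13) mod 26.
Step 5: Apply to 'I' (y = 8): D(8) = 3 * (8 - 13) mod 26 = 3 * -5 mod 26 = 11 -> 'L'.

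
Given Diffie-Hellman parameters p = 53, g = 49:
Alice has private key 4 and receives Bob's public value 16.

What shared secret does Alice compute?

Step 1: s = B^a mod p = 16^4 mod 53.
  16^1 mod 53 = 16
  16^2 mod 53 = (16 * 16) mod 53 = 44
  16^3 mod 53 = (44 * 16) mod 53 = 15
  16^4 mod 53 = (15 * 16) mod 53 = 28
Result: shared secret = 28.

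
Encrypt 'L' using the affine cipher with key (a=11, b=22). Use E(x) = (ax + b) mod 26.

Step 1: Convert 'L' to number: x = 11.
Step 2: E(11) = (11 * 11 + 22) mod 26 = 143 mod 26 = 13.
Step 3: Convert 13 back to letter: N.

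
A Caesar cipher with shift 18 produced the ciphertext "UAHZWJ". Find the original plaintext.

Step 1: Reverse the shift by subtracting 18 from each letter position.
  U (position 20) -> position (20-18) mod 26 = 2 -> C
  A (position 0) -> position (0-18) mod 26 = 8 -> I
  H (position 7) -> position (7-18) mod 26 = 15 -> P
  Z (position 25) -> position (25-18) mod 26 = 7 -> H
  W (position 22) -> position (22-18) mod 26 = 4 -> E
  J (position 9) -> position (9-18) mod 26 = 17 -> R
Decrypted message: CIPHER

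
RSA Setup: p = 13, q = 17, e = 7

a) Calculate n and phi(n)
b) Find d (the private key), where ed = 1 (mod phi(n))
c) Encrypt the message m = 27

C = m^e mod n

Step 1: n = 13 * 17 = 221.
Step 2: phi(n) = (13-1)(17-1) = 12 * 16 = 192.
Step 3: Find d = 7^(-1) mod 192 = 55.
  Verify: 7 * 55 = 385 = 1 (mod 192).
Step 4: C = 27^7 mod 221 = 209.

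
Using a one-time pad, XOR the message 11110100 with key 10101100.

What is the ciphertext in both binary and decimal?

Step 1: Write out the XOR operation bit by bit:
  Message: 11110100
  Key:     10101100
  XOR:     01011000
Step 2: Convert to decimal: 01011000 = 88.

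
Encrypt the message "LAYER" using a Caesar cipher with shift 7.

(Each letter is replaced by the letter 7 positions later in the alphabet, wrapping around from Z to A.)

Step 1: For each letter, shift forward by 7 positions (mod 26).
  L (position 11) -> position (11+7) mod 26 = 18 -> S
  A (position 0) -> position (0+7) mod 26 = 7 -> H
  Y (position 24) -> position (24+7) mod 26 = 5 -> F
  E (position 4) -> position (4+7) mod 26 = 11 -> L
  R (position 17) -> position (17+7) mod 26 = 24 -> Y
Result: SHFLY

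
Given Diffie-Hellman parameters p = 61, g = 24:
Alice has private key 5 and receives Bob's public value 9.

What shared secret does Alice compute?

Step 1: s = B^a mod p = 9^5 mod 61.
  9^1 mod 61 = 9
  9^2 mod 61 = (9 * 9) mod 61 = 20
  9^3 mod 61 = (20 * 9) mod 61 = 58
  9^4 mod 61 = (58 * 9) mod 61 = 34
  9^5 mod 61 = (34 * 9) mod 61 = 1
Result: shared secret = 1.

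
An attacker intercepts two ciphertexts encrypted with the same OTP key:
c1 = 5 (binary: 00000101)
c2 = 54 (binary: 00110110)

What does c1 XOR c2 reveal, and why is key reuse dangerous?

Step 1: c1 XOR c2 = (m1 XOR k) XOR (m2 XOR k).
Step 2: By XOR associativity/commutativity: = m1 XOR m2 XOR k XOR k = m1 XOR m2.
Step 3: 00000101 XOR 00110110 = 00110011 = 51.
Step 4: The key cancels out! An attacker learns m1 XOR m2 = 51, revealing the relationship between plaintexts.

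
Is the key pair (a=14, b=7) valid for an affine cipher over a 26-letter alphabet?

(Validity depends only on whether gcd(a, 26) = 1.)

Step 1: Compute gcd(14, 26).
Step 2: gcd(14, 26) = 2.
Since gcd = 2 != 1, 14 shares a common factor with 26, so it cannot be used.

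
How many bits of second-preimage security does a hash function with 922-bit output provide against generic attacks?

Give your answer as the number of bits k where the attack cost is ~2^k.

Step 1: The hash has a 922-bit output.
Step 2: Second-preimage resistance means: given a specific input x, it should be infeasible to find a different y with h(y) = h(x).
With a 922-bit output, a generic search for a second preimage costs about 2^922 evaluations (each trial matches the fixed target with probability 2^-922).
Step 3: Security level = 922 bits.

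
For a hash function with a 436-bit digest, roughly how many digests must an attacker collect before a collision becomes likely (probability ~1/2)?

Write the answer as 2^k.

Step 1: The birthday paradox gives collision probability ~50% after sqrt(2^n) = 2^(n/2) hashes.
Step 2: For 436-bit output: 2^(436/2) = 2^218.
Step 3: Approximately 2^218 hash computations needed.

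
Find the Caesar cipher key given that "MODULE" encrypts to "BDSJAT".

Step 1: Compare first letters: M (position 12) -> B (position 1).
Step 2: Shift = (1 - 12) mod 26 = 15.
The shift value is 15.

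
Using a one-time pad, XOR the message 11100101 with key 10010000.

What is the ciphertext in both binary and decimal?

Step 1: Write out the XOR operation bit by bit:
  Message: 11100101
  Key:     10010000
  XOR:     01110101
Step 2: Convert to decimal: 01110101 = 117.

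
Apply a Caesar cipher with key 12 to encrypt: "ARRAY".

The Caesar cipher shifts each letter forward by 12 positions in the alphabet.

Step 1: For each letter, shift forward by 12 positions (mod 26).
  A (position 0) -> position (0+12) mod 26 = 12 -> M
  R (position 17) -> position (17+12) mod 26 = 3 -> D
  R (position 17) -> position (17+12) mod 26 = 3 -> D
  A (position 0) -> position (0+12) mod 26 = 12 -> M
  Y (position 24) -> position (24+12) mod 26 = 10 -> K
Result: MDDMK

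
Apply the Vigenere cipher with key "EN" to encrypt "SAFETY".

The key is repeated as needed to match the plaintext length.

Step 1: Repeat key to match plaintext length:
  Plaintext: SAFETY
  Key:       ENENEN
Step 2: Encrypt each letter:
  S(18) + E(4) = (18+4) mod 26 = 22 = W
  A(0) + N(13) = (0+13) mod 26 = 13 = N
  F(5) + E(4) = (5+4) mod 26 = 9 = J
  E(4) + N(13) = (4+13) mod 26 = 17 = R
  T(19) + E(4) = (19+4) mod 26 = 23 = X
  Y(24) + N(13) = (24+13) mod 26 = 11 = L
Ciphertext: WNJRXL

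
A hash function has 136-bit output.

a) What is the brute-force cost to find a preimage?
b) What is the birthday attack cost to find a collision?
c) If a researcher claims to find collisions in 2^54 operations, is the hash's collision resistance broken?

Step 1: Preimage resistance requires brute-force of 2^136 operations.
Step 2: Collision resistance (birthday bound) = 2^(136/2) = 2^68.
Step 3: The claimed attack costs 2^54 operations.
Step 4: Since 2^54 < 2^68, the claimed attack beats the generic birthday bound, so collision resistance is broken.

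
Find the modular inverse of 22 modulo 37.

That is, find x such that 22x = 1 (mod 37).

Step 1: We need x such that 22 * x = 1 (mod 37).
Step 2: Using the extended Euclidean algorithm or trial:
  22 * 32 = 704 = 19 * 37 + 1.
Step 3: Since 704 mod 37 = 1, the inverse is x = 32.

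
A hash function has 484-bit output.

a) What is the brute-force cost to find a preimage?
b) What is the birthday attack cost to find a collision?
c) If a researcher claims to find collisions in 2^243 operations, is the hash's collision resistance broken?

Step 1: Preimage resistance requires brute-force of 2^484 operations.
Step 2: Collision resistance (birthday bound) = 2^(484/2) = 2^242.
Step 3: The claimed attack costs 2^243 operations.
Step 4: Since 2^243 >= 2^242, the claimed attack is no faster than the generic birthday attack, so this does not break collision resistance.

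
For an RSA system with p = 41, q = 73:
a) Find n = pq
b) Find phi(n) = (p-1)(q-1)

Step 1: n = p * q = 41 * 73 = 2993.
Step 2: phi(n) = (p-1)(q-1) = 40 * 72 = 2880.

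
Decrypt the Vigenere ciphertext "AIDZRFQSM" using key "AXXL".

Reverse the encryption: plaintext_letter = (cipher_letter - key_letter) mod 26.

Step 1: Extend key: AXXLAXXLA
Step 2: Decrypt each letter (c - k) mod 26:
  A(0) - A(0) = (0-0) mod 26 = 0 = A
  I(8) - X(23) = (8-23) mod 26 = 11 = L
  D(3) - X(23) = (3-23) mod 26 = 6 = G
  Z(25) - L(11) = (25-11) mod 26 = 14 = O
  R(17) - A(0) = (17-0) mod 26 = 17 = R
  F(5) - X(23) = (5-23) mod 26 = 8 = I
  Q(16) - X(23) = (16-23) mod 26 = 19 = T
  S(18) - L(11) = (18-11) mod 26 = 7 = H
  M(12) - A(0) = (12-0) mod 26 = 12 = M
Plaintext: ALGORITHM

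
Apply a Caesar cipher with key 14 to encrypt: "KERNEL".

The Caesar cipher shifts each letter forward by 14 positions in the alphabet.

Step 1: For each letter, shift forward by 14 positions (mod 26).
  K (position 10) -> position (10+14) mod 26 = 24 -> Y
  E (position 4) -> position (4+14) mod 26 = 18 -> S
  R (position 17) -> position (17+14) mod 26 = 5 -> F
  N (position 13) -> position (13+14) mod 26 = 1 -> B
  E (position 4) -> position (4+14) mod 26 = 18 -> S
  L (position 11) -> position (11+14) mod 26 = 25 -> Z
Result: YSFBSZ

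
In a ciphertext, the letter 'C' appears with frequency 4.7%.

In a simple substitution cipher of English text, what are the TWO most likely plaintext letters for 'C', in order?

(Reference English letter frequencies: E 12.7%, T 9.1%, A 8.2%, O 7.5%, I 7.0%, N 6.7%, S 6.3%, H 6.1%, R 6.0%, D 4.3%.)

Step 1: Observed frequency of 'C' is 4.7%.
Step 2: Compute distances to each reference frequency and sort:
  D (4.3%): difference = 0.4% <-- BEST
  R (6.0%): difference = 1.3% <-- RUNNER-UP
  H (6.1%): difference = 1.4%
  S (6.3%): difference = 1.6%
  N (6.7%): difference = 2.0%
Step 3: Most likely is 'D' (4.3%, diff 0.4%); second most likely is 'R' (6.0%, diff 1.3%).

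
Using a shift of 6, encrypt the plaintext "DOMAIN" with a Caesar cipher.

Step 1: For each letter, shift forward by 6 positions (mod 26).
  D (position 3) -> position (3+6) mod 26 = 9 -> J
  O (position 14) -> position (14+6) mod 26 = 20 -> U
  M (position 12) -> position (12+6) mod 26 = 18 -> S
  A (position 0) -> position (0+6) mod 26 = 6 -> G
  I (position 8) -> position (8+6) mod 26 = 14 -> O
  N (position 13) -> position (13+6) mod 26 = 19 -> T
Result: JUSGOT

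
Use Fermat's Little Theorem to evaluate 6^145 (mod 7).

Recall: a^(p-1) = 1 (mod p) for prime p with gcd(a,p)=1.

Step 1: Since 7 is prime, by Fermat's Little Theorem: 6^6 = 1 (mod 7).
Step 2: Reduce exponent: 145 mod 6 = 1.
Step 3: So 6^145 = 6^1 (mod 7).
Step 4: 6^1 mod 7 = 6.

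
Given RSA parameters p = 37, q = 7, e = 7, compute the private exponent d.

Step 1: n = 37 * 7 = 259.
Step 2: phi(n) = 36 * 6 = 216.
Step 3: Find d such that 7 * d = 1 (mod 216).
Step 4: d = 7^(-1) mod 216 = 31.
Verification: 7 * 31 = 217 = 1 * 216 + 1.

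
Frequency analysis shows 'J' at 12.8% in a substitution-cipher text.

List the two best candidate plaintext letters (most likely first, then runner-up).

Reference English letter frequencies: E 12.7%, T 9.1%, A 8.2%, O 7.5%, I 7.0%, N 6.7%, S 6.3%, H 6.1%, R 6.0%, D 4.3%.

Step 1: Observed frequency of 'J' is 12.8%.
Step 2: Compute distances to each reference frequency and sort:
  E (12.7%): difference = 0.1% <-- BEST
  T (9.1%): difference = 3.7% <-- RUNNER-UP
  A (8.2%): difference = 4.6%
  O (7.5%): difference = 5.3%
  I (7.0%): difference = 5.8%
Step 3: Most likely is 'E' (12.7%, diff 0.1%); second most likely is 'T' (9.1%, diff 3.7%).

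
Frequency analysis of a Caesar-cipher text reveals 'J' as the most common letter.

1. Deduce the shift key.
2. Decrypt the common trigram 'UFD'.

Step 1: In English, 'E' is the most frequent letter (12.7%).
Step 2: The most frequent ciphertext letter is 'J' (position 9).
Step 3: Shift = (9 - 4) mod 26 = 5.
Step 4: Decrypt 'UFD' by shifting back 5:
  U -> P
  F -> A
  D -> Y
Step 5: 'UFD' decrypts to 'PAY'.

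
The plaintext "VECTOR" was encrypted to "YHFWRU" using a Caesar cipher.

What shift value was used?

Step 1: Compare first letters: V (position 21) -> Y (position 24).
Step 2: Shift = (24 - 21) mod 26 = 3.
The shift value is 3.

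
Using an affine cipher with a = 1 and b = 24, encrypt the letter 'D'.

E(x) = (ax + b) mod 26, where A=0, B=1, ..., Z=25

Step 1: Convert 'D' to number: x = 3.
Step 2: E(3) = (1 * 3 + 24) mod 26 = 27 mod 26 = 1.
Step 3: Convert 1 back to letter: B.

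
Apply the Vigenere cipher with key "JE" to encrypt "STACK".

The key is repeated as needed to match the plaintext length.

Step 1: Repeat key to match plaintext length:
  Plaintext: STACK
  Key:       JEJEJ
Step 2: Encrypt each letter:
  S(18) + J(9) = (18+9) mod 26 = 1 = B
  T(19) + E(4) = (19+4) mod 26 = 23 = X
  A(0) + J(9) = (0+9) mod 26 = 9 = J
  C(2) + E(4) = (2+4) mod 26 = 6 = G
  K(10) + J(9) = (10+9) mod 26 = 19 = T
Ciphertext: BXJGT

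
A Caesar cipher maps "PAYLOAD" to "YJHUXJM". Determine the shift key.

Step 1: Compare first letters: P (position 15) -> Y (position 24).
Step 2: Shift = (24 - 15) mod 26 = 9.
The shift value is 9.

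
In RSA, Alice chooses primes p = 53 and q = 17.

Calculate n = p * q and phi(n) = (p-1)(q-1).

Step 1: n = p * q = 53 * 17 = 901.
Step 2: phi(n) = (p-1)(q-1) = 52 * 16 = 832.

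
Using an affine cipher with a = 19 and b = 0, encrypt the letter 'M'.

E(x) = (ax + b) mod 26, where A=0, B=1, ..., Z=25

Step 1: Convert 'M' to number: x = 12.
Step 2: E(12) = (19 * 12 + 0) mod 26 = 228 mod 26 = 20.
Step 3: Convert 20 back to letter: U.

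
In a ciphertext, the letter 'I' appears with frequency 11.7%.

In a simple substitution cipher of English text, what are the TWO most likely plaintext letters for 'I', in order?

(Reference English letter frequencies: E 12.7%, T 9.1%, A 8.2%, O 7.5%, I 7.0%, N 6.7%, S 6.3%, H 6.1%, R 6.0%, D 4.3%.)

Step 1: Observed frequency of 'I' is 11.7%.
Step 2: Compute distances to each reference frequency and sort:
  E (12.7%): difference = 1.0% <-- BEST
  T (9.1%): difference = 2.6% <-- RUNNER-UP
  A (8.2%): difference = 3.5%
  O (7.5%): difference = 4.2%
  I (7.0%): difference = 4.7%
Step 3: Most likely is 'E' (12.7%, diff 1.0%); second most likely is 'T' (9.1%, diff 2.6%).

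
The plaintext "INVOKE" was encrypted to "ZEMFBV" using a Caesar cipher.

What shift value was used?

Step 1: Compare first letters: I (position 8) -> Z (position 25).
Step 2: Shift = (25 - 8) mod 26 = 17.
The shift value is 17.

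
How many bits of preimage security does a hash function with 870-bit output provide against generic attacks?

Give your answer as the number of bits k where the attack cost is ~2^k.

Step 1: The hash has a 870-bit output.
Step 2: Preimage resistance means: given a digest h(x), it should be infeasible to find any input that hashes to it.
With a 870-bit output there are 2^870 possible digests, so a generic brute-force preimage search costs about 2^870 evaluations.
Step 3: Security level = 870 bits.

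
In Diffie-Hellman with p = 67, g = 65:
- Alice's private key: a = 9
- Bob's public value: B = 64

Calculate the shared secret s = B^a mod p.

Step 1: s = B^a mod p = 64^9 mod 67.
  64^1 mod 67 = 64
  64^2 mod 67 = (64 * 64) mod 67 = 9
  64^3 mod 67 = (9 * 64) mod 67 = 40
  64^4 mod 67 = (40 * 64) mod 67 = 14
  64^5 mod 67 = (14 * 64) mod 67 = 25
  64^6 mod 67 = (25 * 64) mod 67 = 59
  64^7 mod 67 = (59 * 64) mod 67 = 24
  64^8 mod 67 = (24 * 64) mod 67 = 62
  64^9 mod 67 = (62 * 64) mod 67 = 15
Result: shared secret = 15.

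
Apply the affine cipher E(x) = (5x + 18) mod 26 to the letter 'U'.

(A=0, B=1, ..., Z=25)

Step 1: Convert 'U' to number: x = 20.
Step 2: E(20) = (5 * 20 + 18) mod 26 = 118 mod 26 = 14.
Step 3: Convert 14 back to letter: O.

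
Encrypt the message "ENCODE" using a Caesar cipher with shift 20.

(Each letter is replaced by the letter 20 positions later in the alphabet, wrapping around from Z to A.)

Step 1: For each letter, shift forward by 20 positions (mod 26).
  E (position 4) -> position (4+20) mod 26 = 24 -> Y
  N (position 13) -> position (13+20) mod 26 = 7 -> H
  C (position 2) -> position (2+20) mod 26 = 22 -> W
  O (position 14) -> position (14+20) mod 26 = 8 -> I
  D (position 3) -> position (3+20) mod 26 = 23 -> X
  E (position 4) -> position (4+20) mod 26 = 24 -> Y
Result: YHWIXY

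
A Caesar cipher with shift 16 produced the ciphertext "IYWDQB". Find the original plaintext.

Step 1: Reverse the shift by subtracting 16 from each letter position.
  I (position 8) -> position (8-16) mod 26 = 18 -> S
  Y (position 24) -> position (24-16) mod 26 = 8 -> I
  W (position 22) -> position (22-16) mod 26 = 6 -> G
  D (position 3) -> position (3-16) mod 26 = 13 -> N
  Q (position 16) -> position (16-16) mod 26 = 0 -> A
  B (position 1) -> position (1-16) mod 26 = 11 -> L
Decrypted message: SIGNAL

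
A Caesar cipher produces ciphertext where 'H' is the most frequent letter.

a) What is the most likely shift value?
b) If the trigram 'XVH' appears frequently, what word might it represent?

Step 1: In English, 'E' is the most frequent letter (12.7%).
Step 2: The most frequent ciphertext letter is 'H' (position 7).
Step 3: Shift = (7 - 4) mod 26 = 3.
Step 4: Decrypt 'XVH' by shifting back 3:
  X -> U
  V -> S
  H -> E
Step 5: 'XVH' decrypts to 'USE'.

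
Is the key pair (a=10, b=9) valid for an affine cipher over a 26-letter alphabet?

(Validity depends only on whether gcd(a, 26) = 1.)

Step 1: Compute gcd(10, 26).
Step 2: gcd(10, 26) = 2.
Since gcd = 2 != 1, 10 shares a common factor with 26, so it cannot be used.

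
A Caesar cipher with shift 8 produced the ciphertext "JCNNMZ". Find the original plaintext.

Step 1: Reverse the shift by subtracting 8 from each letter position.
  J (position 9) -> position (9-8) mod 26 = 1 -> B
  C (position 2) -> position (2-8) mod 26 = 20 -> U
  N (position 13) -> position (13-8) mod 26 = 5 -> F
  N (position 13) -> position (13-8) mod 26 = 5 -> F
  M (position 12) -> position (12-8) mod 26 = 4 -> E
  Z (position 25) -> position (25-8) mod 26 = 17 -> R
Decrypted message: BUFFER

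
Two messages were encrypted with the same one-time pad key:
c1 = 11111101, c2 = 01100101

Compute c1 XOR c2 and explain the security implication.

Step 1: c1 XOR c2 = (m1 XOR k) XOR (m2 XOR k).
Step 2: By XOR associativity/commutativity: = m1 XOR m2 XOR k XOR k = m1 XOR m2.
Step 3: 11111101 XOR 01100101 = 10011000 = 152.
Step 4: The key cancels out! An attacker learns m1 XOR m2 = 152, revealing the relationship between plaintexts.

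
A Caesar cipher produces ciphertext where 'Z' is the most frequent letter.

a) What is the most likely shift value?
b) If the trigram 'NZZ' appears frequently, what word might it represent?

Step 1: In English, 'E' is the most frequent letter (12.7%).
Step 2: The most frequent ciphertext letter is 'Z' (position 25).
Step 3: Shift = (25 - 4) mod 26 = 21.
Step 4: Decrypt 'NZZ' by shifting back 21:
  N -> S
  Z -> E
  Z -> E
Step 5: 'NZZ' decrypts to 'SEE'.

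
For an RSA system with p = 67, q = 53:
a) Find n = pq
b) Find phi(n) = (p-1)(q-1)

Step 1: n = p * q = 67 * 53 = 3551.
Step 2: phi(n) = (p-1)(q-1) = 66 * 52 = 3432.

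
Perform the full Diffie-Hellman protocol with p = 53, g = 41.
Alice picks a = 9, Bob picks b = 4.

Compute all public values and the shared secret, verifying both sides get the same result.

Step 1: A = g^a mod p = 41^9 mod 53 = 39.
Step 2: B = g^b mod p = 41^4 mod 53 = 13.
Step 3: Alice computes s = B^a mod p = 13^9 mod 53 = 44.
Step 4: Bob computes s = A^b mod p = 39^4 mod 53 = 44.
Both sides agree: shared secret = 44.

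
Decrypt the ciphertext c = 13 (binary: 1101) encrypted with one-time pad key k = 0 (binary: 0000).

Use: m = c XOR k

Step 1: XOR ciphertext with key:
  Ciphertext: 1101
  Key:        0000
  XOR:        1101
Step 2: Plaintext = 1101 = 13 in decimal.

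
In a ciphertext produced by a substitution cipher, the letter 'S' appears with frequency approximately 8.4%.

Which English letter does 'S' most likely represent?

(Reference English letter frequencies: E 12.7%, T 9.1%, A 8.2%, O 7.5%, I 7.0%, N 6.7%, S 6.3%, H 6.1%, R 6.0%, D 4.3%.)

Step 1: The observed frequency is 8.4%.
Step 2: Compare with English frequencies:
  E: 12.7% (difference: 4.3%)
  T: 9.1% (difference: 0.7%)
  A: 8.2% (difference: 0.2%) <-- closest
  O: 7.5% (difference: 0.9%)
  I: 7.0% (difference: 1.4%)
  N: 6.7% (difference: 1.7%)
  S: 6.3% (difference: 2.1%)
  H: 6.1% (difference: 2.3%)
  R: 6.0% (difference: 2.4%)
  D: 4.3% (difference: 4.1%)
Step 3: 'S' most likely represents 'A' (frequency 8.2%).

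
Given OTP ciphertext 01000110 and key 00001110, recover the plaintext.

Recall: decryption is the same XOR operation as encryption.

Step 1: XOR ciphertext with key:
  Ciphertext: 01000110
  Key:        00001110
  XOR:        01001000
Step 2: Plaintext = 01001000 = 72 in decimal.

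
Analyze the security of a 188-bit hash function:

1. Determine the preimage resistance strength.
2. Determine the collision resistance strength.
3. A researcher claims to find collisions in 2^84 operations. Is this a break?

Step 1: Preimage resistance requires brute-force of 2^188 operations.
Step 2: Collision resistance (birthday bound) = 2^(188/2) = 2^94.
Step 3: The claimed attack costs 2^84 operations.
Step 4: Since 2^84 < 2^94, the claimed attack beats the generic birthday bound, so collision resistance is broken.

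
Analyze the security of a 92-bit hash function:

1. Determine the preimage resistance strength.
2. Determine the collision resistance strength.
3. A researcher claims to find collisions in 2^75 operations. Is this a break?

Step 1: Preimage resistance requires brute-force of 2^92 operations.
Step 2: Collision resistance (birthday bound) = 2^(92/2) = 2^46.
Step 3: The claimed attack costs 2^75 operations.
Step 4: Since 2^75 >= 2^46, the claimed attack is no faster than the generic birthday attack, so this does not break collision resistance.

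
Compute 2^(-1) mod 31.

Step 1: We need x such that 2 * x = 1 (mod 31).
Step 2: Using the extended Euclidean algorithm or trial:
  2 * 16 = 32 = 1 * 31 + 1.
Step 3: Since 32 mod 31 = 1, the inverse is x = 16.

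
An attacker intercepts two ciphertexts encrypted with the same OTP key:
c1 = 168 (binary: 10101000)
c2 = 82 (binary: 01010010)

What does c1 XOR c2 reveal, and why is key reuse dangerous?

Step 1: c1 XOR c2 = (m1 XOR k) XOR (m2 XOR k).
Step 2: By XOR associativity/commutativity: = m1 XOR m2 XOR k XOR k = m1 XOR m2.
Step 3: 10101000 XOR 01010010 = 11111010 = 250.
Step 4: The key cancels out! An attacker learns m1 XOR m2 = 250, revealing the relationship between plaintexts.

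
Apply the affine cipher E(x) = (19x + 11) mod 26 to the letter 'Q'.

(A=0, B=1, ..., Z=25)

Step 1: Convert 'Q' to number: x = 16.
Step 2: E(16) = (19 * 16 + 11) mod 26 = 315 mod 26 = 3.
Step 3: Convert 3 back to letter: D.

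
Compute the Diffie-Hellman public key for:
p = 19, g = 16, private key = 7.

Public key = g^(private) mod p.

Step 1: A = g^a mod p = 16^7 mod 19.
  16^1 mod 19 = 16
  16^2 mod 19 = (16 * 16) mod 19 = 9
  16^3 mod 19 = (9 * 16) mod 19 = 11
  16^4 mod 19 = (11 * 16) mod 19 = 5
  16^5 mod 19 = (5 * 16) mod 19 = 4
  16^6 mod 19 = (4 * 16) mod 19 = 7
  16^7 mod 19 = (7 * 16) mod 19 = 17
Result: A = 17.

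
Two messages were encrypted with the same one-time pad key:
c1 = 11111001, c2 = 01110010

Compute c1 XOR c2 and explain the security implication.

Step 1: c1 XOR c2 = (m1 XOR k) XOR (m2 XOR k).
Step 2: By XOR associativity/commutativity: = m1 XOR m2 XOR k XOR k = m1 XOR m2.
Step 3: 11111001 XOR 01110010 = 10001011 = 139.
Step 4: The key cancels out! An attacker learns m1 XOR m2 = 139, revealing the relationship between plaintexts.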